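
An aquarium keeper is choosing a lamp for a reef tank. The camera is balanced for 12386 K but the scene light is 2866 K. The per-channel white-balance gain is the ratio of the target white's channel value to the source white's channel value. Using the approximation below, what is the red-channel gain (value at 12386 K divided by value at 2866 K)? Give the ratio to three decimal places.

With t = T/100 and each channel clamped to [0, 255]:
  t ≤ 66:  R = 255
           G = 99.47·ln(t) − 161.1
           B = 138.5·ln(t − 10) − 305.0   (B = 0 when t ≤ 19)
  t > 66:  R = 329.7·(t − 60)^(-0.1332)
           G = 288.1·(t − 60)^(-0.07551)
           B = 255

At 2866 K (t = 28.66):
  R = 255 by definition for t ≤ 66.
At 12386 K (t = 123.86):
  R = 329.7·(123.86 − 60)^(-0.1332) = 329.7·63.86^(-0.1332) = 329.7·0.57484 = 189.523.
Gain = 189.523 / 255.000 = 0.7432 → 0.743.

0.743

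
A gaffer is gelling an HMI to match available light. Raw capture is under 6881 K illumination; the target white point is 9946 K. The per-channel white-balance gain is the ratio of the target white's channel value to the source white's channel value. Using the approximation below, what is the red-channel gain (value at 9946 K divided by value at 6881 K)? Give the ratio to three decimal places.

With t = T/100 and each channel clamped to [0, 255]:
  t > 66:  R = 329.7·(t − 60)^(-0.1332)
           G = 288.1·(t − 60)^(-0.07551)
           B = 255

0.819

At 6881 K (t = 68.81):
  R = 329.7·(68.81 − 60)^(-0.1332) = 329.7·8.81^(-0.1332) = 329.7·0.74839 = 246.745.
At 9946 K (t = 99.46):
  R = 329.7·(99.46 − 60)^(-0.1332) = 329.7·39.46^(-0.1332) = 329.7·0.61290 = 202.074.
Gain = 202.074 / 246.745 = 0.8190 → 0.819.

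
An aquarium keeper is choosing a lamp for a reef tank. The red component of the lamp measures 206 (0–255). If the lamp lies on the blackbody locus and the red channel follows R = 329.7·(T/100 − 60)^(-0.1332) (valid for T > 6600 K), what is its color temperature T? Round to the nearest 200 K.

(t − 60)^(-0.1332) = 206/329.7 = 0.62481.
t − 60 = 0.62481^(1/-0.1332) = 0.62481^(-7.508) = 34.152, so t = 94.152.
T = 100·t = 9415 K → 9400 K to the nearest 200 K.

9400 K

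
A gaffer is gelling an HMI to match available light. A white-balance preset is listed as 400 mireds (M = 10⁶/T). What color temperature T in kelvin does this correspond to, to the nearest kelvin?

T = 10⁶ / 400 = 2500.00 K → 2500 K.

2500 K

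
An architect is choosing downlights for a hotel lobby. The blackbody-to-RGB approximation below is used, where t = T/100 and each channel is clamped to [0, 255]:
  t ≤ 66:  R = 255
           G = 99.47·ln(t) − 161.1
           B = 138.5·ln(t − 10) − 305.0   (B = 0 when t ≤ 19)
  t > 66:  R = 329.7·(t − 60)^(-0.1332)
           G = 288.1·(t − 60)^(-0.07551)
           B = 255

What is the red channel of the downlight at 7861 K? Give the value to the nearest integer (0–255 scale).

223

t = 7861/100 = 78.61; the t > 66 branch applies.
R = 329.7·(78.61 − 60)^(-0.1332) = 329.7·18.61^(-0.1332) = 329.7·0.67744 = 223.351.
Rounded: 223.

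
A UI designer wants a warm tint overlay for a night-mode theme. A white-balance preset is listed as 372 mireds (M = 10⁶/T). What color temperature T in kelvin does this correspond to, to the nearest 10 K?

T = 10⁶ / 372 = 2688.17 K → 2690 K.

2690 K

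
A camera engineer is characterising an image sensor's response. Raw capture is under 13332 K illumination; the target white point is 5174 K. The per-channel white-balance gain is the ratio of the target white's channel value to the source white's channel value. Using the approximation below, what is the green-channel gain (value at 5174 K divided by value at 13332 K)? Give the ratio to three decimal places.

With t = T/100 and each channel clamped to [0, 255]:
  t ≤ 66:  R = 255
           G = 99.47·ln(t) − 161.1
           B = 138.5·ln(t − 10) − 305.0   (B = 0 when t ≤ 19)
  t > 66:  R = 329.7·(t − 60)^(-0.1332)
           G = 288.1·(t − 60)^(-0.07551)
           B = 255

1.111

At 13332 K (t = 133.32):
  G = 288.1·(133.32 − 60)^(-0.07551) = 288.1·73.32^(-0.07551) = 288.1·0.72303 = 208.305.
At 5174 K (t = 51.74):
  G = 99.47·ln 51.74 − 161.1 = 99.47·3.9462 − 161.1 = 231.432.
Gain = 231.432 / 208.305 = 1.1110 → 1.111.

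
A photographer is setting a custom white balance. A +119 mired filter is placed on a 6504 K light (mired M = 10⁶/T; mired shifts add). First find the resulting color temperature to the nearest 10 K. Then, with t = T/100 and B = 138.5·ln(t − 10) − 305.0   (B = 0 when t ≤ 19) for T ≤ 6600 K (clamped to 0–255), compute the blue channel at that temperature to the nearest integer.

150

M_in = 10⁶/6504 = 153.75; M_out = 153.75 + (+119) = 272.75.
T_out = 10⁶/272.75 = 3666.3 K → 3670 K; t = 36.7.
B = 138.5·ln(36.7 − 10) − 305.0 = 138.5·ln 26.7 − 305.0 = 138.5·3.2847 − 305.0 = 149.926.
Rounded: 150.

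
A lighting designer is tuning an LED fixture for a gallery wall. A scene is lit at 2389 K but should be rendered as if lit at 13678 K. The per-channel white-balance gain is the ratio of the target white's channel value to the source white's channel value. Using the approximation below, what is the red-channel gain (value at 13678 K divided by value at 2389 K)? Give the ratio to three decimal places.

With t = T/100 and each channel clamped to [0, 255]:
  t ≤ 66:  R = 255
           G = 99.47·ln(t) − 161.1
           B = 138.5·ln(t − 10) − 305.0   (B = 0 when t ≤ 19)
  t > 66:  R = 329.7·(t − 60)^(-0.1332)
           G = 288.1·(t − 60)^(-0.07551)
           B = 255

0.725

At 2389 K (t = 23.89):
  R = 255 by definition for t ≤ 66.
At 13678 K (t = 136.78):
  R = 329.7·(136.78 − 60)^(-0.1332) = 329.7·76.78^(-0.1332) = 329.7·0.56090 = 184.929.
Gain = 184.929 / 255.000 = 0.7252 → 0.725.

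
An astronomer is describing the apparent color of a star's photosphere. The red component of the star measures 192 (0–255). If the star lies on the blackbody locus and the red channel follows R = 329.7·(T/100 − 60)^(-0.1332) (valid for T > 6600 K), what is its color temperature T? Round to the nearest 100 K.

11800 K

(t − 60)^(-0.1332) = 192/329.7 = 0.58235.
t − 60 = 0.58235^(1/-0.1332) = 0.58235^(-7.508) = 57.929, so t = 117.929.
T = 100·t = 11793 K → 11800 K to the nearest 100 K.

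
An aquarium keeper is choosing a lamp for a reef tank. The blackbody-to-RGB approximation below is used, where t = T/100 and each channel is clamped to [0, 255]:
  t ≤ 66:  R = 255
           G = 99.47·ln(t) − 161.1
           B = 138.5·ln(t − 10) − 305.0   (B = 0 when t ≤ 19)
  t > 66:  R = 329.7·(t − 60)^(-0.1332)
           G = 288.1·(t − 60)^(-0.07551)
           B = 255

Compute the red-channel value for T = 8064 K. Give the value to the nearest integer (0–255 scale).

220

t = 8064/100 = 80.64; the t > 66 branch applies.
R = 329.7·(80.64 − 60)^(-0.1332) = 329.7·20.64^(-0.1332) = 329.7·0.66816 = 220.292.
Rounded: 220.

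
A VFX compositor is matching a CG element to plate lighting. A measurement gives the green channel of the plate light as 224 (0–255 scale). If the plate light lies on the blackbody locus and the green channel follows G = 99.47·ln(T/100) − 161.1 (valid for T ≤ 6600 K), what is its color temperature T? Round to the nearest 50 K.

ln t = (224 + 161.1) / 99.47 = 3.8715.
t = e^3.8715 = 48.015.
T = 100·t = 4802 K → 4800 K to the nearest 50 K.

4800 K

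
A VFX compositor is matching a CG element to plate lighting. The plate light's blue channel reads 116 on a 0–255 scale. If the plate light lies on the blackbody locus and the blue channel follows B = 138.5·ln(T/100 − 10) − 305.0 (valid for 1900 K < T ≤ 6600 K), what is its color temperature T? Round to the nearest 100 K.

ln(t − 10) = (116 + 305.0) / 138.5 = 3.0397.
t − 10 = e^3.0397 = 20.899, so t = 30.899.
T = 100·t = 3090 K → 3100 K to the nearest 100 K.

3100 K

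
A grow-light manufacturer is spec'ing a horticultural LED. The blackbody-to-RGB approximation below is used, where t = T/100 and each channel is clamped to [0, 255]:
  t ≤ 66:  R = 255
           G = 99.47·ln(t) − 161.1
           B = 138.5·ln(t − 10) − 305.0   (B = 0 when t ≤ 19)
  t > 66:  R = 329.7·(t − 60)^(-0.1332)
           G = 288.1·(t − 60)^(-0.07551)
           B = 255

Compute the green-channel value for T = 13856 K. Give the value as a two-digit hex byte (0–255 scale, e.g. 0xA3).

0xCF

t = 13856/100 = 138.56; the t > 66 branch applies.
G = 288.1·(138.56 − 60)^(-0.07551) = 288.1·78.56^(-0.07551) = 288.1·0.71927 = 207.222.
Rounded: 207; in hex, 0xCF.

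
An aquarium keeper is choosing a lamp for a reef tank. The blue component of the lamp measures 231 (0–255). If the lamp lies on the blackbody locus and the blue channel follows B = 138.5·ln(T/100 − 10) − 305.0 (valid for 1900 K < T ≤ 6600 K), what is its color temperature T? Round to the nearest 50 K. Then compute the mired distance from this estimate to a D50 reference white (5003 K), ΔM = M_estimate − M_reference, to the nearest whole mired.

-27 mireds

ln(t − 10) = (231 + 305.0) / 138.5 = 3.8700.
t − 10 = e^3.8700 = 47.944, so t = 57.944.
T = 100·t = 5794 K → 5800 K to the nearest 50 K.
M_estimate = 10⁶/5800 = 172.41; M_reference = 10⁶/5003 = 199.88.
ΔM = 172.41 − 199.88 = -27.47 → -27 mireds.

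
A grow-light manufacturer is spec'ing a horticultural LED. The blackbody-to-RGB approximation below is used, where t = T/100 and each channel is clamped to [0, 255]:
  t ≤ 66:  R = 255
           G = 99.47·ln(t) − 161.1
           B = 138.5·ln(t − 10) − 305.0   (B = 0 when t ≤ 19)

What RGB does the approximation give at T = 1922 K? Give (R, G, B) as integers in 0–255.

t = 1922/100 = 19.22; the t ≤ 66 branch applies.
R = 255 by definition for t ≤ 66.
G = 99.47·ln 19.22 − 161.1 = 99.47·2.9560 − 161.1 = 132.928.
B = 138.5·ln(19.22 − 10) − 305.0 = 138.5·ln 9.22 − 305.0 = 138.5·2.2214 − 305.0 = 2.660.
Rounded: (255, 133, 3).

(255, 133, 3)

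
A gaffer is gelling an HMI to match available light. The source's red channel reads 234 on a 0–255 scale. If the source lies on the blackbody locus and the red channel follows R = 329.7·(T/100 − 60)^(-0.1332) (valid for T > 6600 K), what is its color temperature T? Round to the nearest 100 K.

7300 K

(t − 60)^(-0.1332) = 234/329.7 = 0.70974.
t − 60 = 0.70974^(1/-0.1332) = 0.70974^(-7.508) = 13.119, so t = 73.119.
T = 100·t = 7312 K → 7300 K to the nearest 100 K.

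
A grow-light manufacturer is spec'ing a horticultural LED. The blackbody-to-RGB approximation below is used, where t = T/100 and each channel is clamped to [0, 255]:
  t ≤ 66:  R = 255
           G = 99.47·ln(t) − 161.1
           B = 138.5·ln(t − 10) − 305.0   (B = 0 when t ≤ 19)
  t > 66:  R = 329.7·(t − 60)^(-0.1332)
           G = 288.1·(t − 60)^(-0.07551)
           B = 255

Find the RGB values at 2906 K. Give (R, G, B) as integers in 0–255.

(255, 174, 103)

t = 2906/100 = 29.06; the t ≤ 66 branch applies.
R = 255 by definition for t ≤ 66.
G = 99.47·ln 29.06 − 161.1 = 99.47·3.3694 − 161.1 = 174.051.
B = 138.5·ln(29.06 − 10) − 305.0 = 138.5·ln 19.06 − 305.0 = 138.5·2.9476 − 305.0 = 103.241.
Rounded: (255, 174, 103).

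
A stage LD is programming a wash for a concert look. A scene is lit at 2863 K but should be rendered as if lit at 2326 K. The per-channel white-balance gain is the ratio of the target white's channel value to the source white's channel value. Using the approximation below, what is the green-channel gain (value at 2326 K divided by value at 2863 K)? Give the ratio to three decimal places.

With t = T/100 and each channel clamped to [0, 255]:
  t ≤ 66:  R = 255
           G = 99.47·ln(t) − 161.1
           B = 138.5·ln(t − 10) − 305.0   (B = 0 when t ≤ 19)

0.880

At 2863 K (t = 28.63):
  G = 99.47·ln 28.63 − 161.1 = 99.47·3.3545 − 161.1 = 172.568.
At 2326 K (t = 23.26):
  G = 99.47·ln 23.26 − 161.1 = 99.47·3.1467 − 161.1 = 151.906.
Gain = 151.906 / 172.568 = 0.8803 → 0.880.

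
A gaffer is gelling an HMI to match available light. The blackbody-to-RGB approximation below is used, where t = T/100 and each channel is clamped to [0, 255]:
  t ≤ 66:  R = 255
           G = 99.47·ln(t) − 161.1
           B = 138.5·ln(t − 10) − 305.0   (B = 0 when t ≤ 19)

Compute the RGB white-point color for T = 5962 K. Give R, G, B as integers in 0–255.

t = 5962/100 = 59.62; the t ≤ 66 branch applies.
R = 255 by definition for t ≤ 66.
G = 99.47·ln 59.62 − 161.1 = 99.47·4.0880 − 161.1 = 245.532.
B = 138.5·ln(59.62 − 10) − 305.0 = 138.5·ln 49.62 − 305.0 = 138.5·3.9044 − 305.0 = 235.759.
Rounded: (255, 246, 236).

R=255, G=246, B=236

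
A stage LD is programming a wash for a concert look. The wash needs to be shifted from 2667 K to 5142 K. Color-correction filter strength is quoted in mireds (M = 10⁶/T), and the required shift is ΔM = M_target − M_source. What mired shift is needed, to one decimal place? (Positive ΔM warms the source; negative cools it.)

-180.5 mireds

M_source = 10⁶/2667 = 374.953; M_target = 10⁶/5142 = 194.477.
ΔM = 194.477 − 374.953 = -180.476 → -180.5 mireds, a cooling shift.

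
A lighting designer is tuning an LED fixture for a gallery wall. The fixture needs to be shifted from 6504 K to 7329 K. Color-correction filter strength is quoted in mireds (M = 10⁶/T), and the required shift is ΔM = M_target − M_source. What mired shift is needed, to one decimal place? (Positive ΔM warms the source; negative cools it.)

-17.3 mireds

M_source = 10⁶/6504 = 153.752; M_target = 10⁶/7329 = 136.444.
ΔM = 136.444 − 153.752 = -17.307 → -17.3 mireds, a cooling shift.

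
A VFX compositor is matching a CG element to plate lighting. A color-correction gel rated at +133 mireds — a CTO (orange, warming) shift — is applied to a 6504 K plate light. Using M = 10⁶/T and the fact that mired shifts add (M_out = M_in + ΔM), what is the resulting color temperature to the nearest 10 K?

M_in = 10⁶/6504 = 153.75 mireds.
M_out = 153.75 + (+133) = 286.75 mireds.
T_out = 10⁶/286.75 = 3487.3 K → 3490 K.

3490 K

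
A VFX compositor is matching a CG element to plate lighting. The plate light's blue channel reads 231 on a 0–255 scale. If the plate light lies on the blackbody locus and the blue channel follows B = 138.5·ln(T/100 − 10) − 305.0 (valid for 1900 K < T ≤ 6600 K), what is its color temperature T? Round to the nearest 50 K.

5800 K

ln(t − 10) = (231 + 305.0) / 138.5 = 3.8700.
t − 10 = e^3.8700 = 47.944, so t = 57.944.
T = 100·t = 5794 K → 5800 K to the nearest 50 K.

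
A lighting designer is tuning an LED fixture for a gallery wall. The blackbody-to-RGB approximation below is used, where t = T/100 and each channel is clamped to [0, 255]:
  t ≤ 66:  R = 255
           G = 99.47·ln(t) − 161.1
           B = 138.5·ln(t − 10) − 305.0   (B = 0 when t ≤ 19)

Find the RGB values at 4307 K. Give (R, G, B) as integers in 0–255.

t = 4307/100 = 43.07; the t ≤ 66 branch applies.
R = 255 by definition for t ≤ 66.
G = 99.47·ln 43.07 − 161.1 = 99.47·3.7628 − 161.1 = 213.188.
B = 138.5·ln(43.07 − 10) − 305.0 = 138.5·ln 33.07 − 305.0 = 138.5·3.4986 − 305.0 = 179.560.
Rounded: (255, 213, 180).

(255, 213, 180)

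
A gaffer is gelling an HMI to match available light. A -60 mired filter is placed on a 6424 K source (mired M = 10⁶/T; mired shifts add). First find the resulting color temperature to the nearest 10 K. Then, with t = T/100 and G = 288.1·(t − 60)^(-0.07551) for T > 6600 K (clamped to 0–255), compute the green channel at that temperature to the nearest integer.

M_in = 10⁶/6424 = 155.67; M_out = 155.67 + (-60) = 95.67.
T_out = 10⁶/95.67 = 10453.0 K → 10450 K; t = 104.5.
G = 288.1·(104.5 − 60)^(-0.07551) = 288.1·44.5^(-0.07551) = 288.1·0.75081 = 216.310.
Rounded: 216.

216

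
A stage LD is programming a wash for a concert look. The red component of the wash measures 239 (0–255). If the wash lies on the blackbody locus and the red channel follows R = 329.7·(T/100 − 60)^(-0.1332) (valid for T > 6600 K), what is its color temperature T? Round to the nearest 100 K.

7100 K

(t − 60)^(-0.1332) = 239/329.7 = 0.72490.
t − 60 = 0.72490^(1/-0.1332) = 0.72490^(-7.508) = 11.193, so t = 71.193.
T = 100·t = 7119 K → 7100 K to the nearest 100 K.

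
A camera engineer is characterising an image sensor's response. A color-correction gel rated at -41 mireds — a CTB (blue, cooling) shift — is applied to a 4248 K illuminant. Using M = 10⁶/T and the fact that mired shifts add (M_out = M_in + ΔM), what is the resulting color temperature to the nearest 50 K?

5150 K

M_in = 10⁶/4248 = 235.40 mireds.
M_out = 235.40 + (-41) = 194.40 mireds.
T_out = 10⁶/194.40 = 5143.9 K → 5150 K.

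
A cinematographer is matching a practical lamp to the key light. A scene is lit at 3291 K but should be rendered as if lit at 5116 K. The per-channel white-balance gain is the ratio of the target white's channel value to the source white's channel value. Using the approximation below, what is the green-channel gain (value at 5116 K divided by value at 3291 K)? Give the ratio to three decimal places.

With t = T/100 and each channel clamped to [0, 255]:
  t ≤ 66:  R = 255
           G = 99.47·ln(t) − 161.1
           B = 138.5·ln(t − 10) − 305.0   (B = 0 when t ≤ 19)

1.235

At 3291 K (t = 32.91):
  G = 99.47·ln 32.91 − 161.1 = 99.47·3.4938 − 161.1 = 186.426.
At 5116 K (t = 51.16):
  G = 99.47·ln 51.16 − 161.1 = 99.47·3.9350 − 161.1 = 230.310.
Gain = 230.310 / 186.426 = 1.2354 → 1.235.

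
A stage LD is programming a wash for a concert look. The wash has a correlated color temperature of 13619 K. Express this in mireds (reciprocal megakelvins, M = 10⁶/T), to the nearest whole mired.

M = 10⁶ / 13619 = 73.427 → 73 mireds.

73 mireds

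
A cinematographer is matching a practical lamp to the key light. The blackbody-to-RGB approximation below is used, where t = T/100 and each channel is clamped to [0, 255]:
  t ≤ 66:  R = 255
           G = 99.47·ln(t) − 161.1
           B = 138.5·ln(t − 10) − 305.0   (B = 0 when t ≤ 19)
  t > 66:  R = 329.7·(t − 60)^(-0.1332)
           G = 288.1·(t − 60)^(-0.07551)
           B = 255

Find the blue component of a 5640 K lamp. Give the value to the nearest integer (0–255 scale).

226

t = 5640/100 = 56.4; the t ≤ 66 branch applies.
B = 138.5·ln(56.4 − 10) − 305.0 = 138.5·ln 46.4 − 305.0 = 138.5·3.8373 − 305.0 = 226.466.
Rounded: 226.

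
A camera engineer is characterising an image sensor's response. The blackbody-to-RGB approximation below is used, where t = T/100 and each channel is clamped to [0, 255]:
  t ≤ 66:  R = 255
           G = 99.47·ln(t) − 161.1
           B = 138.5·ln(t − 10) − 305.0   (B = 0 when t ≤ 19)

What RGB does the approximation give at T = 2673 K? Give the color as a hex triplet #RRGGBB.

#FFA655

t = 2673/100 = 26.73; the t ≤ 66 branch applies.
R = 255 by definition for t ≤ 66.
G = 99.47·ln 26.73 − 161.1 = 99.47·3.2858 − 161.1 = 165.737.
B = 138.5·ln(26.73 − 10) − 305.0 = 138.5·ln 16.73 − 305.0 = 138.5·2.8172 − 305.0 = 85.183.
Rounded: (255, 166, 85).
In hex: #FFA655.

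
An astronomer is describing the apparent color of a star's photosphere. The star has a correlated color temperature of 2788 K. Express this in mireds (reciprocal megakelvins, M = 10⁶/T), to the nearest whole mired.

M = 10⁶ / 2788 = 358.680 → 359 mireds.

359 mireds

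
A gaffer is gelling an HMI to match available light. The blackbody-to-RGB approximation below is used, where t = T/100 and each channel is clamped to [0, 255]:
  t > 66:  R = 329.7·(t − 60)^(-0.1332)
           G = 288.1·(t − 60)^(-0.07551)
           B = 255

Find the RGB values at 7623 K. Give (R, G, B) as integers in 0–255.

t = 7623/100 = 76.23; the t > 66 branch applies.
R = 329.7·(76.23 − 60)^(-0.1332) = 329.7·16.23^(-0.1332) = 329.7·0.68990 = 227.460.
G = 288.1·(76.23 − 60)^(-0.07551) = 288.1·16.23^(-0.07551) = 288.1·0.81023 = 233.428.
B = 255 by definition for t > 66.
Rounded: (227, 233, 255).

(227, 233, 255)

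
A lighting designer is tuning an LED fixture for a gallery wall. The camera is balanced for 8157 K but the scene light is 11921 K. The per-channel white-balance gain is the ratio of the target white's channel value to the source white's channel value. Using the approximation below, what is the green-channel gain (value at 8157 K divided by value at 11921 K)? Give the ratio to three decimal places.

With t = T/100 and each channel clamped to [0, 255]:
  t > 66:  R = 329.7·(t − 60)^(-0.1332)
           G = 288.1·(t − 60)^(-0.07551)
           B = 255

At 11921 K (t = 119.21):
  G = 288.1·(119.21 − 60)^(-0.07551) = 288.1·59.21^(-0.07551) = 288.1·0.73480 = 211.695.
At 8157 K (t = 81.57):
  G = 288.1·(81.57 − 60)^(-0.07551) = 288.1·21.57^(-0.07551) = 288.1·0.79301 = 228.467.
Gain = 228.467 / 211.695 = 1.0792 → 1.079.

1.079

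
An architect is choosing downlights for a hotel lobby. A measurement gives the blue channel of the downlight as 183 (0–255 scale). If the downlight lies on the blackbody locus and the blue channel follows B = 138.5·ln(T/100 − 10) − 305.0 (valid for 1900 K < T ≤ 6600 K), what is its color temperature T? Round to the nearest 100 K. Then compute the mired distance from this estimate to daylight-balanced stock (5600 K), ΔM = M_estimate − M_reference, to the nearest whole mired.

+49 mireds

ln(t − 10) = (183 + 305.0) / 138.5 = 3.5235.
t − 10 = e^3.5235 = 33.902, so t = 43.902.
T = 100·t = 4390 K → 4400 K to the nearest 100 K.
M_estimate = 10⁶/4400 = 227.27; M_reference = 10⁶/5600 = 178.57.
ΔM = 227.27 − 178.57 = 48.70 → +49 mireds.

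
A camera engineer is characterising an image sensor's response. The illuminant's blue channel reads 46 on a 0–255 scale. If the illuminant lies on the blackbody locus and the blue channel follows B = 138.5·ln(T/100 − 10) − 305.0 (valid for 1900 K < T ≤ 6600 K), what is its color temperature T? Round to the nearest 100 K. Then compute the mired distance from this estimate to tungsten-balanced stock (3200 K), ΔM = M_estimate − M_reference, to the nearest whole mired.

ln(t − 10) = (46 + 305.0) / 138.5 = 2.5343.
t − 10 = e^2.5343 = 12.608, so t = 22.608.
T = 100·t = 2261 K → 2300 K to the nearest 100 K.
M_estimate = 10⁶/2300 = 434.78; M_reference = 10⁶/3200 = 312.50.
ΔM = 434.78 − 312.50 = 122.28 → +122 mireds.

+122 mireds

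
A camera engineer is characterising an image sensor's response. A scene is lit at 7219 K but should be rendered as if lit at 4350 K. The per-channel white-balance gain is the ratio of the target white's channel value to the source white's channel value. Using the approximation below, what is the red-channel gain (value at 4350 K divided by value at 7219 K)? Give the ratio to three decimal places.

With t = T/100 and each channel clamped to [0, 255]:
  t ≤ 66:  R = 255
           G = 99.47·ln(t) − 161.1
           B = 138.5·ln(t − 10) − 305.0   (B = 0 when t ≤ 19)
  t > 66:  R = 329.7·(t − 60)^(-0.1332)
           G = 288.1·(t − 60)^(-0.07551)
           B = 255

1.079

At 7219 K (t = 72.19):
  R = 329.7·(72.19 − 60)^(-0.1332) = 329.7·12.19^(-0.1332) = 329.7·0.71671 = 236.300.
At 4350 K (t = 43.5):
  R = 255 by definition for t ≤ 66.
Gain = 255.000 / 236.300 = 1.0791 → 1.079.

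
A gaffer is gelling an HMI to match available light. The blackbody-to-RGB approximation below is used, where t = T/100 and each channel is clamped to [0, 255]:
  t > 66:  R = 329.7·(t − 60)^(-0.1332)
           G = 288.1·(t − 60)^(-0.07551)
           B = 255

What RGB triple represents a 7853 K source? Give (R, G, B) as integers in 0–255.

(223, 231, 255)

t = 7853/100 = 78.53; the t > 66 branch applies.
R = 329.7·(78.53 − 60)^(-0.1332) = 329.7·18.53^(-0.1332) = 329.7·0.67783 = 223.480.
G = 288.1·(78.53 − 60)^(-0.07551) = 288.1·18.53^(-0.07551) = 288.1·0.80216 = 231.103.
B = 255 by definition for t > 66.
Rounded: (223, 231, 255).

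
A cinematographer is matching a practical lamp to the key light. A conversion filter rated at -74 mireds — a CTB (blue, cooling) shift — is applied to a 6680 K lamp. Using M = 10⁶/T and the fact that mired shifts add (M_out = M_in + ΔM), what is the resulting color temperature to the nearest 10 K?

13210 K

M_in = 10⁶/6680 = 149.70 mireds.
M_out = 149.70 + (-74) = 75.70 mireds.
T_out = 10⁶/75.70 = 13209.9 K → 13210 K.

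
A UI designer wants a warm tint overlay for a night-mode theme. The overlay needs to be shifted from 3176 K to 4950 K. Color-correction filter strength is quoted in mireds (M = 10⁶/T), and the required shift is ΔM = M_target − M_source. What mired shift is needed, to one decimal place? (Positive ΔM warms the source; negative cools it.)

M_source = 10⁶/3176 = 314.861; M_target = 10⁶/4950 = 202.020.
ΔM = 202.020 − 314.861 = -112.841 → -112.8 mireds, a cooling shift.

-112.8 mireds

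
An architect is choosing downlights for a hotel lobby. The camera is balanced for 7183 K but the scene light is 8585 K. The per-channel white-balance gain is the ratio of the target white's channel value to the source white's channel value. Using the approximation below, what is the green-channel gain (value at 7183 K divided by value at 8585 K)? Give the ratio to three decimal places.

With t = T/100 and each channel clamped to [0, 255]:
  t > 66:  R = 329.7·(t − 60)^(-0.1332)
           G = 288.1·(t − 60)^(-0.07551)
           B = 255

At 8585 K (t = 85.85):
  G = 288.1·(85.85 − 60)^(-0.07551) = 288.1·25.85^(-0.07551) = 288.1·0.78225 = 225.366.
At 7183 K (t = 71.83):
  G = 288.1·(71.83 − 60)^(-0.07551) = 288.1·11.83^(-0.07551) = 288.1·0.82981 = 239.068.
Gain = 239.068 / 225.366 = 1.0608 → 1.061.

1.061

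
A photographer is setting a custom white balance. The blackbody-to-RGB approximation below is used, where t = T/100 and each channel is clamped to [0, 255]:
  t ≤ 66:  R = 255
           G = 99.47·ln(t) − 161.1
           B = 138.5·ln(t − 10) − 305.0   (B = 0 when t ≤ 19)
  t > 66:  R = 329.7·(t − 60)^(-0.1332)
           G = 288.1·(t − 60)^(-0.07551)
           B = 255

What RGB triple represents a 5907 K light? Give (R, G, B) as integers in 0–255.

t = 5907/100 = 59.07; the t ≤ 66 branch applies.
R = 255 by definition for t ≤ 66.
G = 99.47·ln 59.07 − 161.1 = 99.47·4.0787 − 161.1 = 244.611.
B = 138.5·ln(59.07 − 10) − 305.0 = 138.5·ln 49.07 − 305.0 = 138.5·3.8932 − 305.0 = 234.215.
Rounded: (255, 245, 234).

(255, 245, 234)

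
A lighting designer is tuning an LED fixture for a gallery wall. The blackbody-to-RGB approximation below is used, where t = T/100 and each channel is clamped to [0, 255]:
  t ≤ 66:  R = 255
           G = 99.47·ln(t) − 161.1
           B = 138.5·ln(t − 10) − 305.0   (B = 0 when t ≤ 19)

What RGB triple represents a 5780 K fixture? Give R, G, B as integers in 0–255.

t = 5780/100 = 57.8; the t ≤ 66 branch applies.
R = 255 by definition for t ≤ 66.
G = 99.47·ln 57.8 − 161.1 = 99.47·4.0570 − 161.1 = 242.449.
B = 138.5·ln(57.8 − 10) − 305.0 = 138.5·ln 47.8 − 305.0 = 138.5·3.8670 − 305.0 = 230.583.
Rounded: (255, 242, 231).

R=255, G=242, B=231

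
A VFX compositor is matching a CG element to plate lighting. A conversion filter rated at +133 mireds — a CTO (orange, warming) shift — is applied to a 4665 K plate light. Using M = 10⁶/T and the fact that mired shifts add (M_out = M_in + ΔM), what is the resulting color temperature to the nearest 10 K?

2880 K

M_in = 10⁶/4665 = 214.36 mireds.
M_out = 214.36 + (+133) = 347.36 mireds.
T_out = 10⁶/347.36 = 2878.8 K → 2880 K.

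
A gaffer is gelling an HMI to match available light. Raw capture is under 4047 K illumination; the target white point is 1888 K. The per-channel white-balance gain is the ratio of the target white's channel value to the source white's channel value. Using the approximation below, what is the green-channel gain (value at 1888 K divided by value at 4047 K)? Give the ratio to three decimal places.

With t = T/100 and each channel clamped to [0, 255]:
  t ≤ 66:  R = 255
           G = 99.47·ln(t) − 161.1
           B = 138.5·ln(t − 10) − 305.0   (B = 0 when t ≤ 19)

0.634

At 4047 K (t = 40.47):
  G = 99.47·ln 40.47 − 161.1 = 99.47·3.7006 − 161.1 = 206.995.
At 1888 K (t = 18.88):
  G = 99.47·ln 18.88 − 161.1 = 99.47·2.9381 − 161.1 = 131.153.
Gain = 131.153 / 206.995 = 0.6336 → 0.634.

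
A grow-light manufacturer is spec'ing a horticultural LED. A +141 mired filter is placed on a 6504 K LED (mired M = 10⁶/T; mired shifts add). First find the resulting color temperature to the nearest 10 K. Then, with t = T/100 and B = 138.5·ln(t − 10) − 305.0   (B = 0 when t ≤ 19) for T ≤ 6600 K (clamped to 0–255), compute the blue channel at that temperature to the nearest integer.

135

M_in = 10⁶/6504 = 153.75; M_out = 153.75 + (+141) = 294.75.
T_out = 10⁶/294.75 = 3392.7 K → 3390 K; t = 33.9.
B = 138.5·ln(33.9 − 10) − 305.0 = 138.5·ln 23.9 − 305.0 = 138.5·3.1739 − 305.0 = 134.582.
Rounded: 135.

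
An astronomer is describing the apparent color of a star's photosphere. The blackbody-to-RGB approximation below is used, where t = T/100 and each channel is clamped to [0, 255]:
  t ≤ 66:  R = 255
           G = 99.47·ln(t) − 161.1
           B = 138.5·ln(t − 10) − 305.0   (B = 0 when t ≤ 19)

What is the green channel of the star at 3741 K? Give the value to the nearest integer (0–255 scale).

199

t = 3741/100 = 37.41; the t ≤ 66 branch applies.
G = 99.47·ln 37.41 − 161.1 = 99.47·3.6219 − 161.1 = 199.174.
Rounded: 199.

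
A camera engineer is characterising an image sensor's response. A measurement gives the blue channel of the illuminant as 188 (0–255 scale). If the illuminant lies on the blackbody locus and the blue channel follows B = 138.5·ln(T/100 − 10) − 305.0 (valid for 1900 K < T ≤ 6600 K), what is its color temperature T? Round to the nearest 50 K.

4500 K

ln(t − 10) = (188 + 305.0) / 138.5 = 3.5596.
t − 10 = e^3.5596 = 35.148, so t = 45.148.
T = 100·t = 4515 K → 4500 K to the nearest 50 K.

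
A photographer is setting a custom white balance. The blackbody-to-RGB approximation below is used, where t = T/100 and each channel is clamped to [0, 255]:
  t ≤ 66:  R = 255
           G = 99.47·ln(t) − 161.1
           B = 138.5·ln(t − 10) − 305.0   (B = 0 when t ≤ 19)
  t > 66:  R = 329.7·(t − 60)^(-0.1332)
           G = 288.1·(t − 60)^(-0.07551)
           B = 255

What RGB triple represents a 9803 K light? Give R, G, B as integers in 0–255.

R=203, G=219, B=255

t = 9803/100 = 98.03; the t > 66 branch applies.
R = 329.7·(98.03 − 60)^(-0.1332) = 329.7·38.03^(-0.1332) = 329.7·0.61592 = 203.070.
G = 288.1·(98.03 − 60)^(-0.07551) = 288.1·38.03^(-0.07551) = 288.1·0.75977 = 218.891.
B = 255 by definition for t > 66.
Rounded: (203, 219, 255).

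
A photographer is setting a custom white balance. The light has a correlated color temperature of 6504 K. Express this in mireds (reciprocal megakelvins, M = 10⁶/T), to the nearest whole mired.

M = 10⁶ / 6504 = 153.752 → 154 mireds.

154 mireds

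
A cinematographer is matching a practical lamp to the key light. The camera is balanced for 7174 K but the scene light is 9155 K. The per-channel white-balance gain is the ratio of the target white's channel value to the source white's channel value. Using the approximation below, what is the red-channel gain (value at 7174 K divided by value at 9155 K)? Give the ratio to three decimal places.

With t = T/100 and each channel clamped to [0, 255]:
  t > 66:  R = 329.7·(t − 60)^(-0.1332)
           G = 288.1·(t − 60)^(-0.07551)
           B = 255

1.141

At 9155 K (t = 91.55):
  R = 329.7·(91.55 − 60)^(-0.1332) = 329.7·31.55^(-0.1332) = 329.7·0.63144 = 208.186.
At 7174 K (t = 71.74):
  R = 329.7·(71.74 − 60)^(-0.1332) = 329.7·11.74^(-0.1332) = 329.7·0.72031 = 237.487.
Gain = 237.487 / 208.186 = 1.1407 → 1.141.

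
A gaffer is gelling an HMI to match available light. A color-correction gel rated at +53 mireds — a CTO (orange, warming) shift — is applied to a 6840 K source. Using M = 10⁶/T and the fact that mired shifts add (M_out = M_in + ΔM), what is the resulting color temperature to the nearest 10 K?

M_in = 10⁶/6840 = 146.20 mireds.
M_out = 146.20 + (+53) = 199.20 mireds.
T_out = 10⁶/199.20 = 5020.1 K → 5020 K.

5020 K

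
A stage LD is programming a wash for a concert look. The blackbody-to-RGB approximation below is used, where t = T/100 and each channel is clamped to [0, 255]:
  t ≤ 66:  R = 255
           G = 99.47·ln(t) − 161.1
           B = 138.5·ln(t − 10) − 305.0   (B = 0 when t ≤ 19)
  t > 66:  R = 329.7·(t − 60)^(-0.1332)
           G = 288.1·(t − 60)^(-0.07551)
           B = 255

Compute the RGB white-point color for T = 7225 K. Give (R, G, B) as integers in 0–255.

t = 7225/100 = 72.25; the t > 66 branch applies.
R = 329.7·(72.25 − 60)^(-0.1332) = 329.7·12.25^(-0.1332) = 329.7·0.71624 = 236.145.
G = 288.1·(72.25 − 60)^(-0.07551) = 288.1·12.25^(-0.07551) = 288.1·0.82763 = 238.439.
B = 255 by definition for t > 66.
Rounded: (236, 238, 255).

(236, 238, 255)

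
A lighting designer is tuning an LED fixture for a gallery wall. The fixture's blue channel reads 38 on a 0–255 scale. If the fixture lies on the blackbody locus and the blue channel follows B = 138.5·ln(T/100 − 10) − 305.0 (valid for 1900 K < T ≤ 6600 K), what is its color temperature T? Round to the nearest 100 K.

2200 K

ln(t − 10) = (38 + 305.0) / 138.5 = 2.4765.
t − 10 = e^2.4765 = 11.900, so t = 21.900.
T = 100·t = 2190 K → 2200 K to the nearest 100 K.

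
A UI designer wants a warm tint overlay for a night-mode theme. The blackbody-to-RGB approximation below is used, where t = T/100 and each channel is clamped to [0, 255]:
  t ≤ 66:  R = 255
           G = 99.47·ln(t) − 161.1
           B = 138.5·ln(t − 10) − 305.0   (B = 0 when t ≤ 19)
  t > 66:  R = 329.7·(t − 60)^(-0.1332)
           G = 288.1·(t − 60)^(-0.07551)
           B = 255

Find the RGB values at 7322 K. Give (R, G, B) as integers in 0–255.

t = 7322/100 = 73.22; the t > 66 branch applies.
R = 329.7·(73.22 − 60)^(-0.1332) = 329.7·13.22^(-0.1332) = 329.7·0.70901 = 233.760.
G = 288.1·(73.22 − 60)^(-0.07551) = 288.1·13.22^(-0.07551) = 288.1·0.82288 = 237.071.
B = 255 by definition for t > 66.
Rounded: (234, 237, 255).

(234, 237, 255)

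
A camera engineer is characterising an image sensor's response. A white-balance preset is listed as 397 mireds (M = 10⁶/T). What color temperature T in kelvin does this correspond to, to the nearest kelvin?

T = 10⁶ / 397 = 2518.89 K → 2519 K.

2519 K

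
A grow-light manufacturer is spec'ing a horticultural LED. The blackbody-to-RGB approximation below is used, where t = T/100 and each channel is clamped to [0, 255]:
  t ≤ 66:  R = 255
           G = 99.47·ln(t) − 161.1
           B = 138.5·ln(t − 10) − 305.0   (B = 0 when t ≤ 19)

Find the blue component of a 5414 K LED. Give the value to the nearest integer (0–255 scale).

t = 5414/100 = 54.14; the t ≤ 66 branch applies.
B = 138.5·ln(54.14 − 10) − 305.0 = 138.5·ln 44.14 − 305.0 = 138.5·3.7874 − 305.0 = 219.550.
Rounded: 220.

220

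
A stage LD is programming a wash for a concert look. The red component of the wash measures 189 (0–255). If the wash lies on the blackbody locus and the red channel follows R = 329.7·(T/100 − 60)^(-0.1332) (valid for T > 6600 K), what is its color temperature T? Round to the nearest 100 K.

(t − 60)^(-0.1332) = 189/329.7 = 0.57325.
t − 60 = 0.57325^(1/-0.1332) = 0.57325^(-7.508) = 65.199, so t = 125.199.
T = 100·t = 12520 K → 12500 K to the nearest 100 K.

12500 K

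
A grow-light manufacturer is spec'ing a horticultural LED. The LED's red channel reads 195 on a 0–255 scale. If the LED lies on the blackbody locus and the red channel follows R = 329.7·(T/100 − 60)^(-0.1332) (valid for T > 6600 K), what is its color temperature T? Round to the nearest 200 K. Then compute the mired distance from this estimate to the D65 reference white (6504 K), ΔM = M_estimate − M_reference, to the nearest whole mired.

-64 mireds

(t − 60)^(-0.1332) = 195/329.7 = 0.59145.
t − 60 = 0.59145^(1/-0.1332) = 0.59145^(-7.508) = 51.564, so t = 111.564.
T = 100·t = 11156 K → 11200 K to the nearest 200 K.
M_estimate = 10⁶/11200 = 89.29; M_reference = 10⁶/6504 = 153.75.
ΔM = 89.29 − 153.75 = -64.47 → -64 mireds.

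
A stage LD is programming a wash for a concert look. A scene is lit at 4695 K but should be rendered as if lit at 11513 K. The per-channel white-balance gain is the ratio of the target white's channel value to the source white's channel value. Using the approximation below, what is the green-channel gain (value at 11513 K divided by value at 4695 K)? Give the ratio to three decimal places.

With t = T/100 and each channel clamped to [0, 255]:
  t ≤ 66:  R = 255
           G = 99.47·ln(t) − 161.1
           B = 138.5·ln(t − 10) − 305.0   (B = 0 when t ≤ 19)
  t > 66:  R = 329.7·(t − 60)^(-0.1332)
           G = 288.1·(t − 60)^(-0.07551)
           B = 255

At 4695 K (t = 46.95):
  G = 99.47·ln 46.95 − 161.1 = 99.47·3.8491 − 161.1 = 221.768.
At 11513 K (t = 115.13):
  G = 288.1·(115.13 − 60)^(-0.07551) = 288.1·55.13^(-0.07551) = 288.1·0.73877 = 212.839.
Gain = 212.839 / 221.768 = 0.9597 → 0.960.

0.960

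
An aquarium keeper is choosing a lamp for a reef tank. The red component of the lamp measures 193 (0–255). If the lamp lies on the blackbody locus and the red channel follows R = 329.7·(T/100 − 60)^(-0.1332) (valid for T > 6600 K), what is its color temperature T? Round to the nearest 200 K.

11600 K

(t − 60)^(-0.1332) = 193/329.7 = 0.58538.
t − 60 = 0.58538^(1/-0.1332) = 0.58538^(-7.508) = 55.713, so t = 115.713.
T = 100·t = 11571 K → 11600 K to the nearest 200 K.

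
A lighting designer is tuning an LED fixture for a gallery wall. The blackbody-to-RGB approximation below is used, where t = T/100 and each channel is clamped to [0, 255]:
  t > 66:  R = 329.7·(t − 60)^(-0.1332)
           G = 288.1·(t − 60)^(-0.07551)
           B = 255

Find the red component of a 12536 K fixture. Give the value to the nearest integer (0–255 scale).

189

t = 12536/100 = 125.36; the t > 66 branch applies.
R = 329.7·(125.36 − 60)^(-0.1332) = 329.7·65.36^(-0.1332) = 329.7·0.57306 = 188.938.
Rounded: 189.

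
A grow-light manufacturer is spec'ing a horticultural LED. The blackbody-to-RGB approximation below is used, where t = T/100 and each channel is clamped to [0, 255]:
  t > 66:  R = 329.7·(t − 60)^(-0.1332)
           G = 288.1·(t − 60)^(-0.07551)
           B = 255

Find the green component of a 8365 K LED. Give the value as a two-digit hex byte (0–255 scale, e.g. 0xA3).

0xE3

t = 8365/100 = 83.65; the t > 66 branch applies.
G = 288.1·(83.65 − 60)^(-0.07551) = 288.1·23.65^(-0.07551) = 288.1·0.78752 = 226.885.
Rounded: 227; in hex, 0xE3.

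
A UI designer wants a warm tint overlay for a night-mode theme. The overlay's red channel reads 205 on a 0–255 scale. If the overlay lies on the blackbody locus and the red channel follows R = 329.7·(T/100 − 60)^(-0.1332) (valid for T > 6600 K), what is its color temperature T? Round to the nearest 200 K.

(t − 60)^(-0.1332) = 205/329.7 = 0.62178.
t − 60 = 0.62178^(1/-0.1332) = 0.62178^(-7.508) = 35.423, so t = 95.423.
T = 100·t = 9542 K → 9600 K to the nearest 200 K.

9600 K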